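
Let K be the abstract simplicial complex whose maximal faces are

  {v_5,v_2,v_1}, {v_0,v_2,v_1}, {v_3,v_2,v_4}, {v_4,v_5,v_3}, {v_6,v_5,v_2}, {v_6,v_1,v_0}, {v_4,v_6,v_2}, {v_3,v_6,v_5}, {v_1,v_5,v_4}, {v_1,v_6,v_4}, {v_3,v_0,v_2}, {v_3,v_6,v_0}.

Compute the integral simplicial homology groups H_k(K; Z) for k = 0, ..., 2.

H_0 = Z,  H_1 = Z/2Z,  H_2 = 0.

We work with the vertex ordering v_0 < v_1 < v_2 < v_3 < v_4 < v_5 < v_6. The simplices of K, each written with vertices in increasing order, are:

  0-simplices (7): [v_0], [v_1], [v_2], [v_3], [v_4], [v_5], [v_6]
  1-simplices (18): (18 of them)
  2-simplices (12): (12 of them)

Hence C_0 ≅ Z^7, C_1 ≅ Z^18, C_2 ≅ Z^12.

Boundary ∂_1: C_1 → C_0 maps an edge to its endpoints' difference, ∂[p,q] = q − p. For instance
  ∂[v_0,v_3] = [v_3] − [v_0].
The 7×18 boundary matrix has rank 6 and Smith normal form diag(1,1,1,1,1,1).

Boundary ∂_2: C_2 → C_1 sends each 2-simplex [p,q,r] to [q,r] − [p,r] + [p,q]. For instance
  ∂[v_0,v_3,v_6] = [v_3,v_6] − [v_0,v_6] + [v_0,v_3],
  ∂[v_2,v_3,v_4] = [v_3,v_4] − [v_2,v_4] + [v_2,v_3].
The 18×12 boundary matrix has rank 12 and Smith normal form diag(1,1,1,1,1,1,1,1,1,1,1,2).

Reading off H_k = ker ∂_k / im ∂_{k+1}:

  H_0: rank C_0 − rank ∂_1 = 7 − 6 = 1, and the invariant factors of ∂_1 are all 1, so H_0 = Z.
  H_1: rank ker ∂_1 − rank ∂_2 = (18 − 6) − 12 = 0, and ∂_2 has invariant factor 2 > 1, so H_1 = Z/2Z.
  H_2: rank ker ∂_2 − rank ∂_3 = (12 − 12) − 0 = 0, and there is no ∂_3, so H_2 = 0.

As a check, the Euler characteristic is 7 − 18 + 12 = 1, which agrees with 1 − 0 + 0 = 1.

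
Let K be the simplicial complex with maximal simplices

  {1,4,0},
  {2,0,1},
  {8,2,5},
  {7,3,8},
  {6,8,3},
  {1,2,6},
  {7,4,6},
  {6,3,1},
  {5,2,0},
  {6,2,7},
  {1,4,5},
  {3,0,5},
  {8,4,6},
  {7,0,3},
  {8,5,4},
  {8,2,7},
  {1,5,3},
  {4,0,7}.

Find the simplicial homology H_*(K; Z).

H_0 ≅ Z,  H_1 ≅ Z ⊕ Z/2Z,  H_2 = 0.

We work with the vertex ordering 0 < 1 < 2 < 3 < 4 < 5 < 6 < 7 < 8. The simplices of K, each written with vertices in increasing order, are:

  0-simplices (9): [0], [1], [2], [3], [4], [5], [6], [7], [8]
  1-simplices (27): (27 of them)
  2-simplices (18): [0,1,2], [0,1,4], [0,2,5], [0,3,5], [0,3,7], [0,4,7], [1,2,6], [1,3,5], [1,3,6], [1,4,5], [2,5,8], [2,6,7], [2,7,8], [3,6,8], [3,7,8], [4,5,8], [4,6,7], [4,6,8]

Hence C_0 ≅ Z^9, C_1 ≅ Z^27, C_2 ≅ Z^18.

The boundary map ∂_1: C_1 → C_0 maps an edge to its endpoints' difference, ∂[p,q] = q − p.
The resulting 9×27 matrix has rank 8, and its Smith normal form has invariant factors (1,1,1,1,1,1,1,1).

∂_2: C_2 → C_1 sends each 2-simplex [p,q,r] to [q,r] − [p,r] + [p,q]. For instance
  ∂[0,3,5] = [3,5] − [0,5] + [0,3],
  ∂[0,4,7] = [4,7] − [0,7] + [0,4].
As a 27×18 matrix over Z this has rank 18, with invariant factors (1,1,1,1,1,1,1,1,1,1,1,1,1,1,1,1,1,2).

Reading off H_k = ker ∂_k / im ∂_{k+1}:

  H_0: rank C_0 − rank ∂_1 = 9 − 8 = 1, and the invariant factors of ∂_1 are all 1, so H_0 = Z.
  H_1: rank ker ∂_1 − rank ∂_2 = (27 − 8) − 18 = 1, and ∂_2 has invariant factor 2 > 1, so H_1 = Z ⊕ Z/2Z.
  H_2: rank ker ∂_2 − rank ∂_3 = (18 − 18) − 0 = 0, and there is no ∂_3, so H_2 = 0.

(K is a triangulation of the Klein bottle.)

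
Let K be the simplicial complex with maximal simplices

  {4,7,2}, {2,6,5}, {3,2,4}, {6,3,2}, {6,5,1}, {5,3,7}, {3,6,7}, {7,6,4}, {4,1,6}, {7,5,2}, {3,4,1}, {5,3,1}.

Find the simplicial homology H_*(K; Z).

Fix the vertex order 1 < 2 < 3 < 4 < 5 < 6 < 7 and write every simplex with vertices in increasing order. Then dim K = 2 and the simplices of K are:

  0-simplices (7): [1], [2], [3], [4], [5], [6], [7]
  1-simplices (18): [1,3], [1,4], [1,5], [1,6], [2,3], [2,4], [2,5], [2,6], [2,7], [3,4], [3,5], [3,6], [3,7], [4,6], [4,7], [5,6], [5,7], [6,7]
  2-simplices (12): [1,3,4], [1,3,5], [1,4,6], [1,5,6], [2,3,4], [2,3,6], [2,4,7], [2,5,6], [2,5,7], [3,5,7], [3,6,7], [4,6,7]

giving chain groups C_0 ≅ Z^7, C_1 ≅ Z^18, C_2 ≅ Z^12.

∂_1: C_1 → C_0 is given by ∂[p,q] = [q] − [p].
As a 7×18 matrix over Z this has rank 6, with invariant factors (1,1,1,1,1,1).

∂_2: C_2 → C_1 sends each 2-simplex [p,q,r] to [q,r] − [p,r] + [p,q]. For instance
  ∂[1,4,6] = [4,6] − [1,6] + [1,4],
  ∂[1,5,6] = [5,6] − [1,6] + [1,5].
The resulting 18×12 matrix has rank 12, and its Smith normal form has invariant factors (1,1,1,1,1,1,1,1,1,1,1,2).

Now H_k = ker ∂_k / im ∂_{k+1}, so:

  H_0: rank C_0 − rank ∂_1 = 7 − 6 = 1, and the invariant factors of ∂_1 are all 1, so H_0 = Z.
  H_1: rank ker ∂_1 − rank ∂_2 = (18 − 6) − 12 = 0, and ∂_2 has invariant factor 2 > 1, so H_1 = Z_2.
  H_2: rank ker ∂_2 − rank ∂_3 = (12 − 12) − 0 = 0, and there is no ∂_3, so H_2 = 0.

As a check, the Euler characteristic is 7 − 18 + 12 = 1, which agrees with 1 − 0 + 0 = 1.

H_0 = Z,  H_1 = Z_2,  H_2 = 0.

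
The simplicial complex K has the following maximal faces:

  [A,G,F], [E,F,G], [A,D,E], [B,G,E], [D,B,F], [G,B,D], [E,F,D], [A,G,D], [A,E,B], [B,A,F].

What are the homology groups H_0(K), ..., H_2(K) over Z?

H_0 = Z,  H_1 = Z/2,  H_2 = 0.

K has 6 vertices, 15 edges, 10 triangles.
rank ∂_0 = 0, rank ∂_1 = 5 ⇒ b_0 = 6 − 0 − 5 = 1; all invariant factors of ∂_1 are 1 so no torsion. So H_0 ≅ Z.
rank ∂_1 = 5, rank ∂_2 = 10 ⇒ b_1 = 15 − 5 − 10 = 0; ∂_2 has invariant factor(s) [2] giving torsion. So H_1 ≅ Z/2.
rank ∂_2 = 10, rank ∂_3 = 0 ⇒ b_2 = 10 − 10 − 0 = 0. So H_2 ≅ 0.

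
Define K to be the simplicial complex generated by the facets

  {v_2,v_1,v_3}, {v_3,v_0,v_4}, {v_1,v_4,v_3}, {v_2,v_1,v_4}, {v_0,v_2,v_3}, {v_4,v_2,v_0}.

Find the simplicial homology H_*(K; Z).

H_0 = Z,  H_1 = 0,  H_2 = Z.

Order the vertices as v_0 < v_1 < v_2 < v_3 < v_4. Listing each simplex with vertices in this order, K has dimension 2 with simplices:

  0-simplices (5): [v_0], [v_1], [v_2], [v_3], [v_4]
  1-simplices (9): [v_0,v_2], [v_0,v_3], [v_0,v_4], [v_1,v_2], [v_1,v_3], [v_1,v_4], [v_2,v_3], [v_2,v_4], [v_3,v_4]
  2-simplices (6): [v_0,v_2,v_3], [v_0,v_2,v_4], [v_0,v_3,v_4], [v_1,v_2,v_3], [v_1,v_2,v_4], [v_1,v_3,v_4]

so the chain groups are C_0 ≅ Z^5, C_1 ≅ Z^9, C_2 ≅ Z^6.

Boundary ∂_1: C_1 → C_0 maps an edge to its endpoints' difference, ∂[p,q] = q − p.
The resulting 5×9 matrix has rank 4, and its Smith normal form has invariant factors (1,1,1,1).

The boundary map ∂_2: C_2 → C_1 sends each 2-simplex [p,q,r] to [q,r] − [p,r] + [p,q]. For instance
  ∂[v_1,v_2,v_4] = [v_2,v_4] − [v_1,v_4] + [v_1,v_2],
  ∂[v_0,v_3,v_4] = [v_3,v_4] − [v_0,v_4] + [v_0,v_3].
As a 9×6 matrix over Z this has rank 5, with invariant factors (1,1,1,1,1).

Computing H_k = (kernel of ∂_k) / (image of ∂_{k+1}):

  H_0: rank C_0 − rank ∂_1 = 5 − 4 = 1, and the invariant factors of ∂_1 are all 1, so H_0 ≅ Z.
  H_1: rank ker ∂_1 − rank ∂_2 = (9 − 4) − 5 = 0, and the invariant factors of ∂_2 are all 1, so H_1 ≅ 0.
  H_2: rank ker ∂_2 − rank ∂_3 = (6 − 5) − 0 = 1, and there is no ∂_3, so H_2 ≅ Z.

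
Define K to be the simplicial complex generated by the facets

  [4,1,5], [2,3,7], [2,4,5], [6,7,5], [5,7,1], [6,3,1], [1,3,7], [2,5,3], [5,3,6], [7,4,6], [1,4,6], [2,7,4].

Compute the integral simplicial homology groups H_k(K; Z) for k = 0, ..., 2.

Order the vertices as 1 < 2 < 3 < 4 < 5 < 6 < 7. Listing each simplex with vertices in this order, K has dimension 2 with simplices:

  0-simplices (7): [1], [2], [3], [4], [5], [6], [7]
  1-simplices (18): [1,3], [1,4], [1,5], [1,6], [1,7], [2,3], [2,4], [2,5], [2,7], [3,5], [3,6], [3,7], [4,5], [4,6], [4,7], [5,6], [5,7], [6,7]
  2-simplices (12): [1,3,6], [1,3,7], [1,4,5], [1,4,6], [1,5,7], [2,3,5], [2,3,7], [2,4,5], [2,4,7], [3,5,6], [4,6,7], [5,6,7]

giving chain groups C_0 ≅ Z^7, C_1 ≅ Z^18, C_2 ≅ Z^12.

∂_1: C_1 → C_0 sends each edge [p,q] (with p < q) to q − p. For instance
  ∂[1,6] = [6] − [1].
As a 7×18 matrix over Z this has rank 6, with invariant factors (1,1,1,1,1,1).

∂_2: C_2 → C_1 acts by ∂[p,q,r] = [q,r] − [p,r] + [p,q]. For instance
  ∂[2,4,5] = [4,5] − [2,5] + [2,4],
  ∂[1,5,7] = [5,7] − [1,7] + [1,5].
As a 18×12 matrix over Z this has rank 12, with invariant factors (1,1,1,1,1,1,1,1,1,1,1,2).

Now H_k = ker ∂_k / im ∂_{k+1}, so:

  H_0: rank C_0 − rank ∂_1 = 7 − 6 = 1, and the invariant factors of ∂_1 are all 1, so H_0 = Z.
  H_1: rank ker ∂_1 − rank ∂_2 = (18 − 6) − 12 = 0, and ∂_2 has invariant factor 2 > 1, so H_1 = Z_2.
  H_2: rank ker ∂_2 − rank ∂_3 = (12 − 12) − 0 = 0, and there is no ∂_3, so H_2 = 0.

As a check, the Euler characteristic is 7 − 18 + 12 = 1, which agrees with 1 − 0 + 0 = 1.

H_0 = Z,  H_1 = Z_2,  H_2 = 0.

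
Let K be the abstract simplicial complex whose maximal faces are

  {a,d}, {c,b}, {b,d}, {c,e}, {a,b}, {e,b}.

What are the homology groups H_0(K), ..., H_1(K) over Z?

We work with the vertex ordering a < b < c < d < e. The simplices of K, each written with vertices in increasing order, are:

  0-simplices (5): a, b, c, d, e
  1-simplices (6): ab, ad, bc, bd, be, ce

so the chain groups are C_0 ≅ Z^5, C_1 ≅ Z^6.

Boundary ∂_1: C_1 → C_0 sends each edge [p,q] (with p < q) to q − p. For instance
  ∂ce = e − c.
As a 5×6 matrix over Z this has rank 4, with invariant factors (1,1,1,1).

Reading off H_k = ker ∂_k / im ∂_{k+1}:

  H_0: rank C_0 − rank ∂_1 = 5 − 4 = 1, and the invariant factors of ∂_1 are all 1, so H_0 ≅ Z.
  H_1: rank ker ∂_1 − rank ∂_2 = (6 − 4) − 0 = 2, and there is no ∂_2, so H_1 ≅ Z^2.

H_0 = Z,  H_1 = Z^2.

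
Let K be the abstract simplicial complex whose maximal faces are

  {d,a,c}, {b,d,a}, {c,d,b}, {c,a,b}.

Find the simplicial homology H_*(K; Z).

Take the total order a < b < c < d on the vertex set. Then K (dimension 2) consists of the simplices:

  0-simplices (4): a, b, c, d
  1-simplices (6): ab, ac, ad, bc, bd, cd
  2-simplices (4): abc, abd, acd, bcd

giving chain groups C_0 ≅ Z^4, C_1 ≅ Z^6, C_2 ≅ Z^4.

Boundary ∂_1: C_1 → C_0 maps an edge to its endpoints' difference, ∂[p,q] = q − p. For instance
  ∂ab = b − a.
The resulting 4×6 matrix has rank 3, and its Smith normal form has invariant factors (1,1,1).

The boundary map ∂_2: C_2 → C_1 sends each 2-simplex [p,q,r] to [q,r] − [p,r] + [p,q]. For instance
  ∂abc = bc − ac + ab,
  ∂abd = bd − ad + ab.
As a 6×4 matrix over Z this has rank 3, with invariant factors (1,1,1).

Now H_k = ker ∂_k / im ∂_{k+1}, so:

  H_0: rank C_0 − rank ∂_1 = 4 − 3 = 1, and the invariant factors of ∂_1 are all 1, so H_0 ≅ Z.
  H_1: rank ker ∂_1 − rank ∂_2 = (6 − 3) − 3 = 0, and the invariant factors of ∂_2 are all 1, so H_1 ≅ 0.
  H_2: rank ker ∂_2 − rank ∂_3 = (4 − 3) − 0 = 1, and there is no ∂_3, so H_2 ≅ Z.

(K is a triangulation of the 2-sphere S^2.)

H_0 ≅ Z,  H_1 = 0,  H_2 ≅ Z.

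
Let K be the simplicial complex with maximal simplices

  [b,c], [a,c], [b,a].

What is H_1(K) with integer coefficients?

K has 3 vertices, 3 edges.
rank ∂_1 = 2, rank ∂_2 = 0 ⇒ b_1 = 3 − 2 − 0 = 1. So H_1 ≅ Z.

H_1 = Z.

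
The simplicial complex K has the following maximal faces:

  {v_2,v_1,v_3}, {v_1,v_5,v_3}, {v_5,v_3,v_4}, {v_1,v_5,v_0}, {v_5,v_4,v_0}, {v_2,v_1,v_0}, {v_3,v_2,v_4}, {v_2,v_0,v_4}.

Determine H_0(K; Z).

H_0 = Z.

K has 6 vertices, 12 edges, 8 triangles.
rank ∂_0 = 0, rank ∂_1 = 5 ⇒ b_0 = 6 − 0 − 5 = 1; all invariant factors of ∂_1 are 1 so no torsion. So H_0 = Z.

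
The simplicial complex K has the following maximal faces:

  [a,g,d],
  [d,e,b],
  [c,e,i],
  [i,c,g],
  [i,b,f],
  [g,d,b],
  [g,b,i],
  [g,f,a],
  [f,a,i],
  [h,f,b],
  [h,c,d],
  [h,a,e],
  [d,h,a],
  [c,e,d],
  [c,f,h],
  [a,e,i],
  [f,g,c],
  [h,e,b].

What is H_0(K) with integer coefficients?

H_0 = Z.

Take the total order a < b < c < d < e < f < g < h < i on the vertex set. Then K (dimension 2) consists of the simplices:

  0-simplices (9): a, b, c, d, e, f, g, h, i
  1-simplices (27): ad, ae, af, ag, ah, ai, bd, be, bf, bg, bh, bi, cd, ce, cf, cg, ch, ci, de, dg, dh, eh, ei, fg, fh, fi, gi
  2-simplices (18): adg, adh, aeh, aei, afg, afi, bde, bdg, beh, bfh, bfi, bgi, cde, cdh, cei, cfg, cfh, cgi

giving chain groups C_0 ≅ Z^9, C_1 ≅ Z^27, C_2 ≅ Z^18.

Boundary ∂_1: C_1 → C_0 is given by ∂[p,q] = [q] − [p]. For instance
  ∂bf = f − b.
As a 9×27 matrix over Z this has rank 8, with invariant factors (1,1,1,1,1,1,1,1).

Boundary ∂_2: C_2 → C_1 sends each 2-simplex [p,q,r] to [q,r] − [p,r] + [p,q]. For instance
  ∂bgi = gi − bi + bg,
  ∂adh = dh − ah + ad.
The resulting 27×18 matrix has rank 18, and its Smith normal form has invariant factors (1,1,1,1,1,1,1,1,1,1,1,1,1,1,1,1,1,2).

Computing H_k = (kernel of ∂_k) / (image of ∂_{k+1}):

  H_0: rank C_0 − rank ∂_1 = 9 − 8 = 1, and the invariant factors of ∂_1 are all 1, so H_0 = Z.

(K is a triangulation of the Klein bottle.)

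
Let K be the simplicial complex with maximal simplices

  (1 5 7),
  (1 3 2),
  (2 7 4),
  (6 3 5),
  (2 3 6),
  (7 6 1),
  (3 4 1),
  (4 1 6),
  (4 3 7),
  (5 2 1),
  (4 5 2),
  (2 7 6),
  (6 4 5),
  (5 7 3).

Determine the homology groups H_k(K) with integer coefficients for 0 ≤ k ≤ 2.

Order the vertices as 1 < 2 < 3 < 4 < 5 < 6 < 7. Listing each simplex with vertices in this order, K has dimension 2 with simplices:

  0-simplices (7): [1], [2], [3], [4], [5], [6], [7]
  1-simplices (21): [1,2], [1,3], [1,4], [1,5], [1,6], [1,7], [2,3], [2,4], [2,5], [2,6], [2,7], [3,4], [3,5], [3,6], [3,7], [4,5], [4,6], [4,7], [5,6], [5,7], [6,7]
  2-simplices (14): [1,2,3], [1,2,5], [1,3,4], [1,4,6], [1,5,7], [1,6,7], [2,3,6], [2,4,5], [2,4,7], [2,6,7], [3,4,7], [3,5,6], [3,5,7], [4,5,6]

Hence C_0 ≅ Z^7, C_1 ≅ Z^21, C_2 ≅ Z^14.

The boundary map ∂_1: C_1 → C_0 sends each edge [p,q] (with p < q) to q − p.
The 7×21 boundary matrix has rank 6 and Smith normal form diag(1,1,1,1,1,1).

∂_2: C_2 → C_1 sends each 2-simplex [p,q,r] to [q,r] − [p,r] + [p,q]. For instance
  ∂[3,5,6] = [5,6] − [3,6] + [3,5],
  ∂[3,4,7] = [4,7] − [3,7] + [3,4].
As a 21×14 matrix over Z this has rank 13, with invariant factors (1,1,1,1,1,1,1,1,1,1,1,1,1).

Computing H_k = (kernel of ∂_k) / (image of ∂_{k+1}):

  H_0: rank C_0 − rank ∂_1 = 7 − 6 = 1, and the invariant factors of ∂_1 are all 1, so H_0 ≅ Z.
  H_1: rank ker ∂_1 − rank ∂_2 = (21 − 6) − 13 = 2, and the invariant factors of ∂_2 are all 1, so H_1 ≅ Z^2.
  H_2: rank ker ∂_2 − rank ∂_3 = (14 − 13) − 0 = 1, and there is no ∂_3, so H_2 ≅ Z.

H_0 = Z,  H_1 = Z^2,  H_2 = Z.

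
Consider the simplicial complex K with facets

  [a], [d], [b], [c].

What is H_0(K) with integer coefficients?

H_0 = Z^4.

Take the total order a < b < c < d on the vertex set. Then K (dimension 0) consists of the simplices:

  0-simplices (4): a, b, c, d

Hence C_0 ≅ Z^4.

Computing H_k = (kernel of ∂_k) / (image of ∂_{k+1}):

  H_0: rank C_0 − rank ∂_1 = 4 − 0 = 4, and there is no ∂_1, so H_0 = Z^4.

(K is a triangulation of a set of 4 points.)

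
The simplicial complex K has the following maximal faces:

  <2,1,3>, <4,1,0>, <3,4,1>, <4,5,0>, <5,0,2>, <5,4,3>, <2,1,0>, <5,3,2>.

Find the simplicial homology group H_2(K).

H_2 = Z.

Fix the vertex order 0 < 1 < 2 < 3 < 4 < 5 and write every simplex with vertices in increasing order. Then dim K = 2 and the simplices of K are:

  0-simplices (6): [0], [1], [2], [3], [4], [5]
  1-simplices (12): [0,1], [0,2], [0,4], [0,5], [1,2], [1,3], [1,4], [2,3], [2,5], [3,4], [3,5], [4,5]
  2-simplices (8): [0,1,2], [0,1,4], [0,2,5], [0,4,5], [1,2,3], [1,3,4], [2,3,5], [3,4,5]

so the chain groups are C_0 ≅ Z^6, C_1 ≅ Z^12, C_2 ≅ Z^8.

∂_1: C_1 → C_0 maps an edge to its endpoints' difference, ∂[p,q] = q − p.
The 6×12 boundary matrix has rank 5 and Smith normal form diag(1,1,1,1,1).

∂_2: C_2 → C_1 maps a triangle to the signed sum of its edges. For instance
  ∂[0,1,4] = [1,4] − [0,4] + [0,1],
  ∂[1,3,4] = [3,4] − [1,4] + [1,3].
The 12×8 boundary matrix has rank 7 and Smith normal form diag(1,1,1,1,1,1,1).

Computing H_k = (kernel of ∂_k) / (image of ∂_{k+1}):

  H_2: rank ker ∂_2 − rank ∂_3 = (8 − 7) − 0 = 1, and there is no ∂_3, so H_2 ≅ Z.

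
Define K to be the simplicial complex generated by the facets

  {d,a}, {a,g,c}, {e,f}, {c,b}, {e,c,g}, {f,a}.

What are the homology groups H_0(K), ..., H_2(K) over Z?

We work with the vertex ordering a < b < c < d < e < f < g. The simplices of K, each written with vertices in increasing order, are:

  0-simplices (7): a, b, c, d, e, f, g
  1-simplices (9): ac, ad, af, ag, bc, ce, cg, ef, eg
  2-simplices (2): acg, ceg

so the chain groups are C_0 ≅ Z^7, C_1 ≅ Z^9, C_2 ≅ Z^2.

The boundary map ∂_1: C_1 → C_0 maps an edge to its endpoints' difference, ∂[p,q] = q − p. For instance
  ∂ag = g − a.
This gives a 7×9 integer matrix of rank 6; reducing to Smith normal form yields diagonal entries (1,1,1,1,1,1).

∂_2: C_2 → C_1 maps a triangle to the signed sum of its edges. For instance
  ∂ceg = eg − cg + ce,
  ∂acg = cg − ag + ac.
The resulting 9×2 matrix has rank 2, and its Smith normal form has invariant factors (1,1).

From H_k ≅ ker(∂_k) / im(∂_{k+1}) we obtain:

  H_0: rank C_0 − rank ∂_1 = 7 − 6 = 1, and the invariant factors of ∂_1 are all 1, so H_0 = Z.
  H_1: rank ker ∂_1 − rank ∂_2 = (9 − 6) − 2 = 1, and the invariant factors of ∂_2 are all 1, so H_1 = Z.
  H_2: rank ker ∂_2 − rank ∂_3 = (2 − 2) − 0 = 0, and there is no ∂_3, so H_2 = 0.

H_0 ≅ Z,  H_1 ≅ Z,  H_2 = 0.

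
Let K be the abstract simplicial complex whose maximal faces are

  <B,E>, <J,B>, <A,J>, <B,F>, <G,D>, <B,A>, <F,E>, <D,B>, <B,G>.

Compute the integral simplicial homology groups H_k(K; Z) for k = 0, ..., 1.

H_0 ≅ Z,  H_1 ≅ Z^3.

Order the vertices as A < B < D < E < F < G < J. Listing each simplex with vertices in this order, K has dimension 1 with simplices:

  0-simplices (7): A, B, D, E, F, G, J
  1-simplices (9): AB, AJ, BD, BE, BF, BG, BJ, DG, EF

so the chain groups are C_0 ≅ Z^7, C_1 ≅ Z^9.

∂_1: C_1 → C_0 is given by ∂[p,q] = [q] − [p].
This gives a 7×9 integer matrix of rank 6; reducing to Smith normal form yields diagonal entries (1,1,1,1,1,1).

From H_k ≅ ker(∂_k) / im(∂_{k+1}) we obtain:

  H_0: rank C_0 − rank ∂_1 = 7 − 6 = 1, and the invariant factors of ∂_1 are all 1, so H_0 ≅ Z.
  H_1: rank ker ∂_1 − rank ∂_2 = (9 − 6) − 0 = 3, and there is no ∂_2, so H_1 ≅ Z^3.

(K is a triangulation of a wedge of 3 circles.)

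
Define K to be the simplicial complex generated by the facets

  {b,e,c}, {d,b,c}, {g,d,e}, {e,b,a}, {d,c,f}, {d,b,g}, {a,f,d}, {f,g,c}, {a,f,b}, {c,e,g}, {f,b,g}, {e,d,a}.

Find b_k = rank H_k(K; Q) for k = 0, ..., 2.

Take the total order a < b < c < d < e < f < g on the vertex set. Then K (dimension 2) consists of the simplices:

  0-simplices (7): a, b, c, d, e, f, g
  1-simplices (18): ab, ad, ae, af, bc, bd, be, bf, bg, cd, ce, cf, cg, de, df, dg, eg, fg
  2-simplices (12): abe, abf, ade, adf, bcd, bce, bdg, bfg, cdf, ceg, cfg, deg

giving chain groups C_0 ≅ Z^7, C_1 ≅ Z^18, C_2 ≅ Z^12.

∂_1: C_1 → C_0 sends each edge [p,q] (with p < q) to q − p. For instance
  ∂cf = f − c.
The 7×18 boundary matrix has rank 6 and Smith normal form diag(1,1,1,1,1,1).

∂_2: C_2 → C_1 sends each 2-simplex [p,q,r] to [q,r] − [p,r] + [p,q]. For instance
  ∂ceg = eg − cg + ce,
  ∂abf = bf − af + ab.
The resulting 18×12 matrix has rank 12, and its Smith normal form has invariant factors (1,1,1,1,1,1,1,1,1,1,1,2).

Now H_k = ker ∂_k / im ∂_{k+1}, so:

  H_0: rank C_0 − rank ∂_1 = 7 − 6 = 1, and the invariant factors of ∂_1 are all 1, so H_0 ≅ Z.
  H_1: rank ker ∂_1 − rank ∂_2 = (18 − 6) − 12 = 0, and ∂_2 has invariant factor 2 > 1, so H_1 ≅ Z/2.
  H_2: rank ker ∂_2 − rank ∂_3 = (12 − 12) − 0 = 0, and there is no ∂_3, so H_2 ≅ 0.

As a check, the Euler characteristic is 7 − 18 + 12 = 1, which agrees with 1 − 0 + 0 = 1.

Hence the Betti numbers are b_0 = 1, b_1 = 0, b_2 = 0.

b_0 = 1, b_1 = 0, b_2 = 0.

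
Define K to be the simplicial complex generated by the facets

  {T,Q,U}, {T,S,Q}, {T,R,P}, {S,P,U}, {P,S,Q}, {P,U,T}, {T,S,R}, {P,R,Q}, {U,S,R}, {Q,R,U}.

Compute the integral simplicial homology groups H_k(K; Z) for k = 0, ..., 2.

H_0 = Z,  H_1 = Z/2Z,  H_2 = 0.

Order the vertices as P < Q < R < S < T < U. Listing each simplex with vertices in this order, K has dimension 2 with simplices:

  0-simplices (6): P, Q, R, S, T, U
  1-simplices (15): PQ, PR, PS, PT, PU, QR, QS, QT, QU, RS, RT, RU, ST, SU, TU
  2-simplices (10): PQR, PQS, PRT, PSU, PTU, QRU, QST, QTU, RST, RSU

Hence C_0 ≅ Z^6, C_1 ≅ Z^15, C_2 ≅ Z^10.

The boundary map ∂_1: C_1 → C_0 is given by ∂[p,q] = [q] − [p].
The resulting 6×15 matrix has rank 5, and its Smith normal form has invariant factors (1,1,1,1,1).

Boundary ∂_2: C_2 → C_1 acts by ∂[p,q,r] = [q,r] − [p,r] + [p,q]. For instance
  ∂QRU = RU − QU + QR,
  ∂QTU = TU − QU + QT.
This gives a 15×10 integer matrix of rank 10; reducing to Smith normal form yields diagonal entries (1,1,1,1,1,1,1,1,1,2).

Reading off H_k = ker ∂_k / im ∂_{k+1}:

  H_0: rank C_0 − rank ∂_1 = 6 − 5 = 1, and the invariant factors of ∂_1 are all 1, so H_0 = Z.
  H_1: rank ker ∂_1 − rank ∂_2 = (15 − 5) − 10 = 0, and ∂_2 has invariant factor 2 > 1, so H_1 = Z/2Z.
  H_2: rank ker ∂_2 − rank ∂_3 = (10 − 10) − 0 = 0, and there is no ∂_3, so H_2 = 0.

As a check, the Euler characteristic is 6 − 15 + 10 = 1, which agrees with 1 − 0 + 0 = 1.
(K is a triangulation of the real projective plane RP^2.)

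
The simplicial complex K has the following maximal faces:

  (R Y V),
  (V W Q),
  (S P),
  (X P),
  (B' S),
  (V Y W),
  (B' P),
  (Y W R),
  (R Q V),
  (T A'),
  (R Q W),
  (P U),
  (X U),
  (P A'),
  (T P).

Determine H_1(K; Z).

Fix the vertex order P < Q < R < S < T < U < V < W < X < Y < A' < B' and write every simplex with vertices in increasing order. Then dim K = 2 and the simplices of K are:

  0-simplices (12): [P], [Q], [R], [S], [T], [U], [V], [W], [X], [Y], [A'], [B']
  1-simplices (18): [P,S], [P,T], [P,U], [P,X], [P,A'], [P,B'], [Q,R], [Q,V], [Q,W], [R,V], [R,W], [R,Y], [S,B'], [T,A'], [U,X], [V,W], [V,Y], [W,Y]
  2-simplices (6): [Q,R,V], [Q,R,W], [Q,V,W], [R,V,Y], [R,W,Y], [V,W,Y]

giving chain groups C_0 ≅ Z^12, C_1 ≅ Z^18, C_2 ≅ Z^6.

The boundary map ∂_1: C_1 → C_0 maps an edge to its endpoints' difference, ∂[p,q] = q − p.
The 12×18 boundary matrix has rank 10 and Smith normal form diag(1,1,1,1,1,1,1,1,1,1).

The boundary map ∂_2: C_2 → C_1 sends each 2-simplex [p,q,r] to [q,r] − [p,r] + [p,q]. For instance
  ∂[V,W,Y] = [W,Y] − [V,Y] + [V,W],
  ∂[R,W,Y] = [W,Y] − [R,Y] + [R,W].
As a 18×6 matrix over Z this has rank 5, with invariant factors (1,1,1,1,1).

Reading off H_k = ker ∂_k / im ∂_{k+1}:

  H_1: rank ker ∂_1 − rank ∂_2 = (18 − 10) − 5 = 3, and the invariant factors of ∂_2 are all 1, so H_1 = Z^3.

H_1 = Z^3.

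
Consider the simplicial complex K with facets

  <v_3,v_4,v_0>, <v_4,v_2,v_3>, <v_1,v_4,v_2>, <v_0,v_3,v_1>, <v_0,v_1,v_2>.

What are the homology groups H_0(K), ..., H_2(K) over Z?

H_0 ≅ Z,  H_1 ≅ Z,  H_2 = 0.

Take the total order v_0 < v_1 < v_2 < v_3 < v_4 on the vertex set. Then K (dimension 2) consists of the simplices:

  0-simplices (5): [v_0], [v_1], [v_2], [v_3], [v_4]
  1-simplices (10): [v_0,v_1], [v_0,v_2], [v_0,v_3], [v_0,v_4], [v_1,v_2], [v_1,v_3], [v_1,v_4], [v_2,v_3], [v_2,v_4], [v_3,v_4]
  2-simplices (5): [v_0,v_1,v_2], [v_0,v_1,v_3], [v_0,v_3,v_4], [v_1,v_2,v_4], [v_2,v_3,v_4]

Hence C_0 ≅ Z^5, C_1 ≅ Z^10, C_2 ≅ Z^5.

∂_1: C_1 → C_0 maps an edge to its endpoints' difference, ∂[p,q] = q − p.
The 5×10 boundary matrix has rank 4 and Smith normal form diag(1,1,1,1).

Boundary ∂_2: C_2 → C_1 sends each 2-simplex [p,q,r] to [q,r] − [p,r] + [p,q]. For instance
  ∂[v_1,v_2,v_4] = [v_2,v_4] − [v_1,v_4] + [v_1,v_2],
  ∂[v_0,v_1,v_3] = [v_1,v_3] − [v_0,v_3] + [v_0,v_1].
The resulting 10×5 matrix has rank 5, and its Smith normal form has invariant factors (1,1,1,1,1).

Now H_k = ker ∂_k / im ∂_{k+1}, so:

  H_0: rank C_0 − rank ∂_1 = 5 − 4 = 1, and the invariant factors of ∂_1 are all 1, so H_0 = Z.
  H_1: rank ker ∂_1 − rank ∂_2 = (10 − 4) − 5 = 1, and the invariant factors of ∂_2 are all 1, so H_1 = Z.
  H_2: rank ker ∂_2 − rank ∂_3 = (5 − 5) − 0 = 0, and there is no ∂_3, so H_2 = 0.

As a check, the Euler characteristic is 5 − 10 + 5 = 0, which agrees with 1 − 1 + 0 = 0.
(K is a triangulation of the Möbius band.)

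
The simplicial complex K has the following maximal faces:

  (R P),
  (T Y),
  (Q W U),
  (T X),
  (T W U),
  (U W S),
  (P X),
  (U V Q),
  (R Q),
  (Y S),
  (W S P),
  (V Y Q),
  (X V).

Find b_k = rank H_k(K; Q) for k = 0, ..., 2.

Fix the vertex order P < Q < R < S < T < U < V < W < X < Y and write every simplex with vertices in increasing order. Then dim K = 2 and the simplices of K are:

  0-simplices (10): P, Q, R, S, T, U, V, W, X, Y
  1-simplices (20): PR, PS, PW, PX, QR, QU, QV, QW, QY, SU, SW, SY, TU, TW, TX, TY, UV, UW, VX, VY
  2-simplices (6): PSW, QUV, QUW, QVY, SUW, TUW

so the chain groups are C_0 ≅ Z^10, C_1 ≅ Z^20, C_2 ≅ Z^6.

Boundary ∂_1: C_1 → C_0 maps an edge to its endpoints' difference, ∂[p,q] = q − p. For instance
  ∂TY = Y − T.
The 10×20 boundary matrix has rank 9 and Smith normal form diag(1,1,1,1,1,1,1,1,1).

The boundary map ∂_2: C_2 → C_1 acts by ∂[p,q,r] = [q,r] − [p,r] + [p,q]. For instance
  ∂QVY = VY − QY + QV,
  ∂SUW = UW − SW + SU.
As a 20×6 matrix over Z this has rank 6, with invariant factors (1,1,1,1,1,1).

From H_k ≅ ker(∂_k) / im(∂_{k+1}) we obtain:

  H_0: rank C_0 − rank ∂_1 = 10 − 9 = 1, and the invariant factors of ∂_1 are all 1, so H_0 = Z.
  H_1: rank ker ∂_1 − rank ∂_2 = (20 − 9) − 6 = 5, and the invariant factors of ∂_2 are all 1, so H_1 = Z^5.
  H_2: rank ker ∂_2 − rank ∂_3 = (6 − 6) − 0 = 0, and there is no ∂_3, so H_2 = 0.

Hence the Betti numbers are b_0 = 1, b_1 = 5, b_2 = 0.

b_0 = 1, b_1 = 5, b_2 = 0.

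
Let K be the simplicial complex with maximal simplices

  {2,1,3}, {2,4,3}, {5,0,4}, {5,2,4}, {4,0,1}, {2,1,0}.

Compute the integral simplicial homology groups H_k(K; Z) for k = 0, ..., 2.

H_0 ≅ Z,  H_1 ≅ Z,  H_2 = 0.

K has 6 vertices, 12 edges, 6 triangles.
rank ∂_0 = 0, rank ∂_1 = 5 ⇒ b_0 = 6 − 0 − 5 = 1; all invariant factors of ∂_1 are 1 so no torsion. So H_0 = Z.
rank ∂_1 = 5, rank ∂_2 = 6 ⇒ b_1 = 12 − 5 − 6 = 1; all invariant factors of ∂_2 are 1 so no torsion. So H_1 = Z.
rank ∂_2 = 6, rank ∂_3 = 0 ⇒ b_2 = 6 − 6 − 0 = 0. So H_2 = 0.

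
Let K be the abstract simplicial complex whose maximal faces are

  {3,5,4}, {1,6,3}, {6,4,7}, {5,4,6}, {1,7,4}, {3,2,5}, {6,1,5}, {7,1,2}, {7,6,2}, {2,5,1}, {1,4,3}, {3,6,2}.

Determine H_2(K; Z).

K has 7 vertices, 18 edges, 12 triangles.
rank ∂_2 = 12, rank ∂_3 = 0 ⇒ b_2 = 12 − 12 − 0 = 0. So H_2 = 0.

H_2 = 0.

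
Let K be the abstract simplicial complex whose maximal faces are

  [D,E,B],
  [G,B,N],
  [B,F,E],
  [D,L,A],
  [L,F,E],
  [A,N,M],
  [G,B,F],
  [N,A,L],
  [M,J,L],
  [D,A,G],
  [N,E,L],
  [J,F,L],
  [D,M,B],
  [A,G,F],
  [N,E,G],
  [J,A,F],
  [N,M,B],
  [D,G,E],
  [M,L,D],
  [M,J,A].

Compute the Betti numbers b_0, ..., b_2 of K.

b_0 = 1, b_1 = 1, b_2 = 0.

We work with the vertex ordering A < B < D < E < F < G < J < L < M < N. The simplices of K, each written with vertices in increasing order, are:

  0-simplices (10): A, B, D, E, F, G, J, L, M, N
  1-simplices (30): AD, AF, AG, AJ, AL, AM, AN, BD, BE, BF, BG, BM, BN, DE, DG, DL, DM, EF, EG, EL, EN, FG, FJ, FL, GN, JL, JM, LM, LN, MN
  2-simplices (20): ADG, ADL, AFG, AFJ, AJM, ALN, AMN, BDE, BDM, BEF, BFG, BGN, BMN, DEG, DLM, EFL, EGN, ELN, FJL, JLM

Hence C_0 ≅ Z^10, C_1 ≅ Z^30, C_2 ≅ Z^20.

Boundary ∂_1: C_1 → C_0 sends each edge [p,q] (with p < q) to q − p. For instance
  ∂EG = G − E.
The resulting 10×30 matrix has rank 9, and its Smith normal form has invariant factors (1,1,1,1,1,1,1,1,1).

The boundary map ∂_2: C_2 → C_1 sends each 2-simplex [p,q,r] to [q,r] − [p,r] + [p,q]. For instance
  ∂BDM = DM − BM + BD,
  ∂EFL = FL − EL + EF.
As a 30×20 matrix over Z this has rank 20, with invariant factors (1,1,1,1,1,1,1,1,1,1,1,1,1,1,1,1,1,1,1,2).

Reading off H_k = ker ∂_k / im ∂_{k+1}:

  H_0: rank C_0 − rank ∂_1 = 10 − 9 = 1, and the invariant factors of ∂_1 are all 1, so H_0 ≅ Z.
  H_1: rank ker ∂_1 − rank ∂_2 = (30 − 9) − 20 = 1, and ∂_2 has invariant factor 2 > 1, so H_1 ≅ Z ⊕ Z/2Z.
  H_2: rank ker ∂_2 − rank ∂_3 = (20 − 20) − 0 = 0, and there is no ∂_3, so H_2 ≅ 0.

As a check, the Euler characteristic is 10 − 30 + 20 = 0, which agrees with 1 − 1 + 0 = 0.

Hence the Betti numbers are b_0 = 1, b_1 = 1, b_2 = 0.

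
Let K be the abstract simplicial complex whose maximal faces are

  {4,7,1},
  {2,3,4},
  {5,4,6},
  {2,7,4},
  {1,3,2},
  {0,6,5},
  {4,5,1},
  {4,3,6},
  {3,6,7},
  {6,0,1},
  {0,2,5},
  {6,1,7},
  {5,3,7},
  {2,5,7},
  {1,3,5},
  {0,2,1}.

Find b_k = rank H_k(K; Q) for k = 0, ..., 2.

b_0 = 1, b_1 = 2, b_2 = 1.

We work with the vertex ordering 0 < 1 < 2 < 3 < 4 < 5 < 6 < 7. The simplices of K, each written with vertices in increasing order, are:

  0-simplices (8): [0], [1], [2], [3], [4], [5], [6], [7]
  1-simplices (24): (24 of them)
  2-simplices (16): [0,1,2], [0,1,6], [0,2,5], [0,5,6], [1,2,3], [1,3,5], [1,4,5], [1,4,7], [1,6,7], [2,3,4], [2,4,7], [2,5,7], [3,4,6], [3,5,7], [3,6,7], [4,5,6]

giving chain groups C_0 ≅ Z^8, C_1 ≅ Z^24, C_2 ≅ Z^16.

∂_1: C_1 → C_0 sends each edge [p,q] (with p < q) to q − p. For instance
  ∂[2,7] = [7] − [2].
The 8×24 boundary matrix has rank 7 and Smith normal form diag(1,1,1,1,1,1,1).

∂_2: C_2 → C_1 sends each 2-simplex [p,q,r] to [q,r] − [p,r] + [p,q]. For instance
  ∂[4,5,6] = [5,6] − [4,6] + [4,5],
  ∂[1,3,5] = [3,5] − [1,5] + [1,3].
The resulting 24×16 matrix has rank 15, and its Smith normal form has invariant factors (1,1,1,1,1,1,1,1,1,1,1,1,1,1,1).

From H_k ≅ ker(∂_k) / im(∂_{k+1}) we obtain:

  H_0: rank C_0 − rank ∂_1 = 8 − 7 = 1, and the invariant factors of ∂_1 are all 1, so H_0 = Z.
  H_1: rank ker ∂_1 − rank ∂_2 = (24 − 7) − 15 = 2, and the invariant factors of ∂_2 are all 1, so H_1 = Z^2.
  H_2: rank ker ∂_2 − rank ∂_3 = (16 − 15) − 0 = 1, and there is no ∂_3, so H_2 = Z.

Hence the Betti numbers are b_0 = 1, b_1 = 2, b_2 = 1.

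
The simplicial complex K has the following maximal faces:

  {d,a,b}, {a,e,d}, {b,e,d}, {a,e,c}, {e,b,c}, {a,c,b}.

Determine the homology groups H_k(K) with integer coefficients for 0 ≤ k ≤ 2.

Order the vertices as a < b < c < d < e. Listing each simplex with vertices in this order, K has dimension 2 with simplices:

  0-simplices (5): a, b, c, d, e
  1-simplices (9): ab, ac, ad, ae, bc, bd, be, ce, de
  2-simplices (6): abc, abd, ace, ade, bce, bde

so the chain groups are C_0 ≅ Z^5, C_1 ≅ Z^9, C_2 ≅ Z^6.

Boundary ∂_1: C_1 → C_0 is given by ∂[p,q] = [q] − [p]. For instance
  ∂ae = e − a.
The 5×9 boundary matrix has rank 4 and Smith normal form diag(1,1,1,1).

The boundary map ∂_2: C_2 → C_1 maps a triangle to the signed sum of its edges. For instance
  ∂bde = de − be + bd,
  ∂ace = ce − ae + ac.
This gives a 9×6 integer matrix of rank 5; reducing to Smith normal form yields diagonal entries (1,1,1,1,1).

Now H_k = ker ∂_k / im ∂_{k+1}, so:

  H_0: rank C_0 − rank ∂_1 = 5 − 4 = 1, and the invariant factors of ∂_1 are all 1, so H_0 ≅ Z.
  H_1: rank ker ∂_1 − rank ∂_2 = (9 − 4) − 5 = 0, and the invariant factors of ∂_2 are all 1, so H_1 ≅ 0.
  H_2: rank ker ∂_2 − rank ∂_3 = (6 − 5) − 0 = 1, and there is no ∂_3, so H_2 ≅ Z.

(K is a triangulation of the 2-sphere S^2.)

H_0 = Z,  H_1 = 0,  H_2 = Z.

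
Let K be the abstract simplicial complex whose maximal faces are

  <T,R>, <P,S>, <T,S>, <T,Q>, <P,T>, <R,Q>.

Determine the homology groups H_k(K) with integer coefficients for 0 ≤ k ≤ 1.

H_0 = Z,  H_1 = Z^2.

Fix the vertex order P < Q < R < S < T and write every simplex with vertices in increasing order. Then dim K = 1 and the simplices of K are:

  0-simplices (5): P, Q, R, S, T
  1-simplices (6): PS, PT, QR, QT, RT, ST

so the chain groups are C_0 ≅ Z^5, C_1 ≅ Z^6.

The boundary map ∂_1: C_1 → C_0 maps an edge to its endpoints' difference, ∂[p,q] = q − p.
As a 5×6 matrix over Z this has rank 4, with invariant factors (1,1,1,1).

Now H_k = ker ∂_k / im ∂_{k+1}, so:

  H_0: rank C_0 − rank ∂_1 = 5 − 4 = 1, and the invariant factors of ∂_1 are all 1, so H_0 ≅ Z.
  H_1: rank ker ∂_1 − rank ∂_2 = (6 − 4) − 0 = 2, and there is no ∂_2, so H_1 ≅ Z^2.

As a check, the Euler characteristic is 5 − 6 = -1, which agrees with 1 − 2 = -1.
(K is a triangulation of a wedge of 2 circles.)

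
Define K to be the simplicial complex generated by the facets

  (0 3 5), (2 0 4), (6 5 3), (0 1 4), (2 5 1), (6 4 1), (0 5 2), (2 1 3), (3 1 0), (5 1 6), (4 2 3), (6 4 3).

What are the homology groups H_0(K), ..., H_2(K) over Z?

Take the total order 0 < 1 < 2 < 3 < 4 < 5 < 6 on the vertex set. Then K (dimension 2) consists of the simplices:

  0-simplices (7): [0], [1], [2], [3], [4], [5], [6]
  1-simplices (18): [0,1], [0,2], [0,3], [0,4], [0,5], [1,2], [1,3], [1,4], [1,5], [1,6], [2,3], [2,4], [2,5], [3,4], [3,5], [3,6], [4,6], [5,6]
  2-simplices (12): [0,1,3], [0,1,4], [0,2,4], [0,2,5], [0,3,5], [1,2,3], [1,2,5], [1,4,6], [1,5,6], [2,3,4], [3,4,6], [3,5,6]

so the chain groups are C_0 ≅ Z^7, C_1 ≅ Z^18, C_2 ≅ Z^12.

The boundary map ∂_1: C_1 → C_0 sends each edge [p,q] (with p < q) to q − p. For instance
  ∂[0,3] = [3] − [0].
The resulting 7×18 matrix has rank 6, and its Smith normal form has invariant factors (1,1,1,1,1,1).

∂_2: C_2 → C_1 maps a triangle to the signed sum of its edges. For instance
  ∂[3,4,6] = [4,6] − [3,6] + [3,4],
  ∂[2,3,4] = [3,4] − [2,4] + [2,3].
As a 18×12 matrix over Z this has rank 12, with invariant factors (1,1,1,1,1,1,1,1,1,1,1,2).

Computing H_k = (kernel of ∂_k) / (image of ∂_{k+1}):

  H_0: rank C_0 − rank ∂_1 = 7 − 6 = 1, and the invariant factors of ∂_1 are all 1, so H_0 ≅ Z.
  H_1: rank ker ∂_1 − rank ∂_2 = (18 − 6) − 12 = 0, and ∂_2 has invariant factor 2 > 1, so H_1 ≅ Z/2.
  H_2: rank ker ∂_2 − rank ∂_3 = (12 − 12) − 0 = 0, and there is no ∂_3, so H_2 ≅ 0.

As a check, the Euler characteristic is 7 − 18 + 12 = 1, which agrees with 1 − 0 + 0 = 1.

H_0 ≅ Z,  H_1 ≅ Z/2,  H_2 = 0.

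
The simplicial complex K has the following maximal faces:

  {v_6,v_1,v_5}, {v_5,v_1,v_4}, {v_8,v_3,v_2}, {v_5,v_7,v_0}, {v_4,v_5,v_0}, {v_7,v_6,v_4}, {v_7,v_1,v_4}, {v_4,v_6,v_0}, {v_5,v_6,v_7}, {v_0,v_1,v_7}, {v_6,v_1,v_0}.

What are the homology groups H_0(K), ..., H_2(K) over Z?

H_0 = Z^2,  H_1 = Z/2,  H_2 = 0.

Take the total order v_0 < v_1 < v_2 < v_3 < v_4 < v_5 < v_6 < v_7 < v_8 on the vertex set. Then K (dimension 2) consists of the simplices:

  0-simplices (9): [v_0], [v_1], [v_2], [v_3], [v_4], [v_5], [v_6], [v_7], [v_8]
  1-simplices (18): (18 of them)
  2-simplices (11): (11 of them)

Hence C_0 ≅ Z^9, C_1 ≅ Z^18, C_2 ≅ Z^11.

Boundary ∂_1: C_1 → C_0 sends each edge [p,q] (with p < q) to q − p. For instance
  ∂[v_3,v_8] = [v_8] − [v_3].
The resulting 9×18 matrix has rank 7, and its Smith normal form has invariant factors (1,1,1,1,1,1,1).

The boundary map ∂_2: C_2 → C_1 acts by ∂[p,q,r] = [q,r] − [p,r] + [p,q]. For instance
  ∂[v_4,v_6,v_7] = [v_6,v_7] − [v_4,v_7] + [v_4,v_6],
  ∂[v_1,v_4,v_7] = [v_4,v_7] − [v_1,v_7] + [v_1,v_4].
The 18×11 boundary matrix has rank 11 and Smith normal form diag(1,1,1,1,1,1,1,1,1,1,2).

Reading off H_k = ker ∂_k / im ∂_{k+1}:

  H_0: rank C_0 − rank ∂_1 = 9 − 7 = 2, and the invariant factors of ∂_1 are all 1, so H_0 = Z^2.
  H_1: rank ker ∂_1 − rank ∂_2 = (18 − 7) − 11 = 0, and ∂_2 has invariant factor 2 > 1, so H_1 = Z/2.
  H_2: rank ker ∂_2 − rank ∂_3 = (11 − 11) − 0 = 0, and there is no ∂_3, so H_2 = 0.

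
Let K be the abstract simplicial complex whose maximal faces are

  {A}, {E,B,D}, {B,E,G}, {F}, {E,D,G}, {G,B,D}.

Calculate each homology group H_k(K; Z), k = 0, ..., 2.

H_0 ≅ Z^3,  H_1 = 0,  H_2 ≅ Z.

Order the vertices as A < B < D < E < F < G. Listing each simplex with vertices in this order, K has dimension 2 with simplices:

  0-simplices (6): A, B, D, E, F, G
  1-simplices (6): BD, BE, BG, DE, DG, EG
  2-simplices (4): BDE, BDG, BEG, DEG

so the chain groups are C_0 ≅ Z^6, C_1 ≅ Z^6, C_2 ≅ Z^4.

Boundary ∂_1: C_1 → C_0 is given by ∂[p,q] = [q] − [p]. For instance
  ∂BG = G − B.
As a 6×6 matrix over Z this has rank 3, with invariant factors (1,1,1).

∂_2: C_2 → C_1 acts by ∂[p,q,r] = [q,r] − [p,r] + [p,q]. For instance
  ∂BEG = EG − BG + BE,
  ∂BDE = DE − BE + BD.
The 6×4 boundary matrix has rank 3 and Smith normal form diag(1,1,1).

Reading off H_k = ker ∂_k / im ∂_{k+1}:

  H_0: rank C_0 − rank ∂_1 = 6 − 3 = 3, and the invariant factors of ∂_1 are all 1, so H_0 ≅ Z^3.
  H_1: rank ker ∂_1 − rank ∂_2 = (6 − 3) − 3 = 0, and the invariant factors of ∂_2 are all 1, so H_1 ≅ 0.
  H_2: rank ker ∂_2 − rank ∂_3 = (4 − 3) − 0 = 1, and there is no ∂_3, so H_2 ≅ Z.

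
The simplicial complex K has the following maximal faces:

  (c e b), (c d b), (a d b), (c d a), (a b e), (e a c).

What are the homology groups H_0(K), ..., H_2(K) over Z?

H_0 = Z,  H_1 = 0,  H_2 = Z.

K has 5 vertices, 9 edges, 6 triangles.
rank ∂_0 = 0, rank ∂_1 = 4 ⇒ b_0 = 5 − 0 − 4 = 1; all invariant factors of ∂_1 are 1 so no torsion. So H_0 ≅ Z.
rank ∂_1 = 4, rank ∂_2 = 5 ⇒ b_1 = 9 − 4 − 5 = 0; all invariant factors of ∂_2 are 1 so no torsion. So H_1 ≅ 0.
rank ∂_2 = 5, rank ∂_3 = 0 ⇒ b_2 = 6 − 5 − 0 = 1. So H_2 ≅ Z.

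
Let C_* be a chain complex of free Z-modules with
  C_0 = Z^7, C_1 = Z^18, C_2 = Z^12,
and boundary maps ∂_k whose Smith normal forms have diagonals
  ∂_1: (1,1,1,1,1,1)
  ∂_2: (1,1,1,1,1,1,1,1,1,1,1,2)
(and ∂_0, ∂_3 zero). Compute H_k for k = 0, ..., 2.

H_0: b_0 = 7 − 0 − 6 = 1; torsion from ∂_1 factors > 1: none. So H_0 = Z.
H_1: b_1 = 18 − 6 − 12 = 0; torsion from ∂_2 factors > 1: [2]. So H_1 = Z/2.
H_2: b_2 = 12 − 12 − 0 = 0; torsion from ∂_3 factors > 1: none. So H_2 = 0.

H_0 = Z,  H_1 = Z/2,  H_2 = 0.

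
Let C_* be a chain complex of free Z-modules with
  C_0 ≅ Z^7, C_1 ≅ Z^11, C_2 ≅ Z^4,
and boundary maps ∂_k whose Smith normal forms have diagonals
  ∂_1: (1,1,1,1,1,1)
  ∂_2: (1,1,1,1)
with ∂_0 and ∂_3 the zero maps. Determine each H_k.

H_0 = Z,  H_1 = Z,  H_2 = 0.

H_0: b_0 = 7 − 0 − 6 = 1; torsion from ∂_1 factors > 1: none. So H_0 = Z.
H_1: b_1 = 11 − 6 − 4 = 1; torsion from ∂_2 factors > 1: none. So H_1 = Z.
H_2: b_2 = 4 − 4 − 0 = 0; torsion from ∂_3 factors > 1: none. So H_2 = 0.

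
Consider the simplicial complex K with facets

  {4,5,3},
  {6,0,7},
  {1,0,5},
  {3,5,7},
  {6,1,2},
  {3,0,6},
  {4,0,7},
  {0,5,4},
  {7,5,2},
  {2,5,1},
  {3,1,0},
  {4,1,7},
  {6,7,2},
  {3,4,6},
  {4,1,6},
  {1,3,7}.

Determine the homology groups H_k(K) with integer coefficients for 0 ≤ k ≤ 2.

H_0 ≅ Z,  H_1 ≅ Z^2,  H_2 ≅ Z.

Take the total order 0 < 1 < 2 < 3 < 4 < 5 < 6 < 7 on the vertex set. Then K (dimension 2) consists of the simplices:

  0-simplices (8): [0], [1], [2], [3], [4], [5], [6], [7]
  1-simplices (24): (24 of them)
  2-simplices (16): [0,1,3], [0,1,5], [0,3,6], [0,4,5], [0,4,7], [0,6,7], [1,2,5], [1,2,6], [1,3,7], [1,4,6], [1,4,7], [2,5,7], [2,6,7], [3,4,5], [3,4,6], [3,5,7]

Hence C_0 ≅ Z^8, C_1 ≅ Z^24, C_2 ≅ Z^16.

Boundary ∂_1: C_1 → C_0 sends each edge [p,q] (with p < q) to q − p. For instance
  ∂[0,4] = [4] − [0].
The 8×24 boundary matrix has rank 7 and Smith normal form diag(1,1,1,1,1,1,1).

The boundary map ∂_2: C_2 → C_1 maps a triangle to the signed sum of its edges. For instance
  ∂[3,4,5] = [4,5] − [3,5] + [3,4],
  ∂[0,3,6] = [3,6] − [0,6] + [0,3].
The resulting 24×16 matrix has rank 15, and its Smith normal form has invariant factors (1,1,1,1,1,1,1,1,1,1,1,1,1,1,1).

From H_k ≅ ker(∂_k) / im(∂_{k+1}) we obtain:

  H_0: rank C_0 − rank ∂_1 = 8 − 7 = 1, and the invariant factors of ∂_1 are all 1, so H_0 ≅ Z.
  H_1: rank ker ∂_1 − rank ∂_2 = (24 − 7) − 15 = 2, and the invariant factors of ∂_2 are all 1, so H_1 ≅ Z^2.
  H_2: rank ker ∂_2 − rank ∂_3 = (16 − 15) − 0 = 1, and there is no ∂_3, so H_2 ≅ Z.

As a check, the Euler characteristic is 8 − 24 + 16 = 0, which agrees with 1 − 2 + 1 = 0.
(K is a triangulation of the torus T^2.)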